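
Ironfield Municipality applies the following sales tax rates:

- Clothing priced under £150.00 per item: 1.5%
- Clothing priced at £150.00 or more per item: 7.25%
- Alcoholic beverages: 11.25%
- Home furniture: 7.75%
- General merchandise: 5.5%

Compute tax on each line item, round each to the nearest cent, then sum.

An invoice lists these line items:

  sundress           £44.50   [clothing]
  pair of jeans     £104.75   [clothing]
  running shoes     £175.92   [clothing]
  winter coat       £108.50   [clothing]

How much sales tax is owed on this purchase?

Sundress £44.50: clothing, under £150.00 → 1.5% → £0.67
Pair of jeans £104.75: clothing, under £150.00 → 1.5% → £1.57
Running shoes £175.92: clothing, £150.00 or more → 7.25% → £12.75
Winter coat £108.50: clothing, under £150.00 → 1.5% → £1.63
Total tax = £0.67 + £1.57 + £12.75 + £1.63 = £16.62

£16.62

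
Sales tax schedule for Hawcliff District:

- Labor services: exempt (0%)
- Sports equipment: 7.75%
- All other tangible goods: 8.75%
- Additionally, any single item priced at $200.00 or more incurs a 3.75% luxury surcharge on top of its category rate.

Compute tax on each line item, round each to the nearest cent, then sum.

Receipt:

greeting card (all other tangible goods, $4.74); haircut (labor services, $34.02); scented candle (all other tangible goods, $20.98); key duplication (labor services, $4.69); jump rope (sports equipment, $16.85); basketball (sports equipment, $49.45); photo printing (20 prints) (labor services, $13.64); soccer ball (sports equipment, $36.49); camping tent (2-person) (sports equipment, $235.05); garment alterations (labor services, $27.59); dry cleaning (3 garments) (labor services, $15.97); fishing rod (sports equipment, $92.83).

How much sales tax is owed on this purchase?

Greeting card $4.74: all other tangible goods → 8.75% → $0.41
Haircut $34.02: labor services → 0% → $0.00
Scented candle $20.98: all other tangible goods → 8.75% → $1.84
Key duplication $4.69: labor services → 0% → $0.00
Jump rope $16.85: sports equipment → 7.75% → $1.31
Basketball $49.45: sports equipment → 7.75% → $3.83
Photo printing (20 prints) $13.64: labor services → 0% → $0.00
Soccer ball $36.49: sports equipment → 7.75% → $2.83
Camping tent (2-person) $235.05: sports equipment → 7.75% + 3.75% surcharge = 11.5% → $27.03
Garment alterations $27.59: labor services → 0% → $0.00
Dry cleaning (3 garments) $15.97: labor services → 0% → $0.00
Fishing rod $92.83: sports equipment → 7.75% → $7.19
Total tax = $0.41 + $1.84 + $1.31 + $3.83 + $2.83 + $27.03 + $7.19 = $44.44

$44.44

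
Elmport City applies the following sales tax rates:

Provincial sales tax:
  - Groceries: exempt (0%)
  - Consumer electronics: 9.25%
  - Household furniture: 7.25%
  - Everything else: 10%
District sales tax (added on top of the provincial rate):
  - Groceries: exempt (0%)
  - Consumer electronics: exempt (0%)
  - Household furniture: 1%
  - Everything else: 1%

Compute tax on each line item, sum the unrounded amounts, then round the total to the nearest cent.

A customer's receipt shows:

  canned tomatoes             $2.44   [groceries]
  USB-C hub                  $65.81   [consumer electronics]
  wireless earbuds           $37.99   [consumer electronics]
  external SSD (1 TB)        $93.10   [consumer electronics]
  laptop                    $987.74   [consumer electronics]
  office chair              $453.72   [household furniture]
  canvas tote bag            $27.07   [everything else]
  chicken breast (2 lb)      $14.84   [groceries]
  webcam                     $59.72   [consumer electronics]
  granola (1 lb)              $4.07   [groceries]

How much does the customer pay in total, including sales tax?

Canned tomatoes $2.44: groceries → 0% + 0% district = 0% → $0.00
USB-C hub $65.81: consumer electronics → 9.25% + 0% district = 9.25% → $6.087425
Wireless earbuds $37.99: consumer electronics → 9.25% + 0% district = 9.25% → $3.514075
External SSD (1 TB) $93.10: consumer electronics → 9.25% + 0% district = 9.25% → $8.61175
Laptop $987.74: consumer electronics → 9.25% + 0% district = 9.25% → $91.36595
Office chair $453.72: household furniture → 7.25% + 1% district = 8.25% → $37.4319
Canvas tote bag $27.07: everything else → 10% + 1% district = 11% → $2.9777
Chicken breast (2 lb) $14.84: groceries → 0% + 0% district = 0% → $0.00
Webcam $59.72: consumer electronics → 9.25% + 0% district = 9.25% → $5.5241
Granola (1 lb) $4.07: groceries → 0% + 0% district = 0% → $0.00
Subtotal = $1746.50; unrounded tax = $155.5129 → $155.51; total due = $1902.01

$1902.01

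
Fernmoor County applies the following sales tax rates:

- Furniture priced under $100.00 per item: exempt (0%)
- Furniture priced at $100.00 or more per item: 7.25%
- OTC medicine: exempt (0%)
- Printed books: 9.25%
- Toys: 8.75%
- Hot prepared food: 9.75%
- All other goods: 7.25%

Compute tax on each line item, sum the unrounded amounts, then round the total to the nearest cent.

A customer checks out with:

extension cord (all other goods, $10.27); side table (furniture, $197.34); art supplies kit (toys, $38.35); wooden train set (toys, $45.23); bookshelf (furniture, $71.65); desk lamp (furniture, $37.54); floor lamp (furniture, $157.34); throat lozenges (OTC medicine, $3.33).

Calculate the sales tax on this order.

Extension cord $10.27: all other goods → 7.25% → $0.744575
Side table $197.34: furniture, $100.00 or more → 7.25% → $14.30715
Art supplies kit $38.35: toys → 8.75% → $3.355625
Wooden train set $45.23: toys → 8.75% → $3.957625
Bookshelf $71.65: furniture, under $100.00 → 0% → $0.00
Desk lamp $37.54: furniture, under $100.00 → 0% → $0.00
Floor lamp $157.34: furniture, $100.00 or more → 7.25% → $11.40715
Throat lozenges $3.33: OTC medicine → 0% → $0.00
Unrounded tax sum = $33.772125 → $33.77

$33.77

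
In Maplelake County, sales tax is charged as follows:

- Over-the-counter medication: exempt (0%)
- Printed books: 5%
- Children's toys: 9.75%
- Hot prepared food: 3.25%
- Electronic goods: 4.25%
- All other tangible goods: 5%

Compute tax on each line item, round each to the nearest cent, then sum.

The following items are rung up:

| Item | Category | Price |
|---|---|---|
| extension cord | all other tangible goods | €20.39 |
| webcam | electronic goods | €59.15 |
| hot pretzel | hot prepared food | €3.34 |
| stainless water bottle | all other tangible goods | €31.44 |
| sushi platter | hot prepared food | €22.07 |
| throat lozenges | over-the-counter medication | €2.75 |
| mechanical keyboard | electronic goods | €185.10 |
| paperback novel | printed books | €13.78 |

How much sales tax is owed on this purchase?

Extension cord €20.39: all other tangible goods → 5% → €1.02
Webcam €59.15: electronic goods → 4.25% → €2.51
Hot pretzel €3.34: hot prepared food → 3.25% → €0.11
Stainless water bottle €31.44: all other tangible goods → 5% → €1.57
Sushi platter €22.07: hot prepared food → 3.25% → €0.72
Throat lozenges €2.75: over-the-counter medication → 0% → €0.00
Mechanical keyboard €185.10: electronic goods → 4.25% → €7.87
Paperback novel €13.78: printed books → 5% → €0.69
Total tax = €1.02 + €2.51 + €0.11 + €1.57 + €0.72 + €7.87 + €0.69 = €14.49

€14.49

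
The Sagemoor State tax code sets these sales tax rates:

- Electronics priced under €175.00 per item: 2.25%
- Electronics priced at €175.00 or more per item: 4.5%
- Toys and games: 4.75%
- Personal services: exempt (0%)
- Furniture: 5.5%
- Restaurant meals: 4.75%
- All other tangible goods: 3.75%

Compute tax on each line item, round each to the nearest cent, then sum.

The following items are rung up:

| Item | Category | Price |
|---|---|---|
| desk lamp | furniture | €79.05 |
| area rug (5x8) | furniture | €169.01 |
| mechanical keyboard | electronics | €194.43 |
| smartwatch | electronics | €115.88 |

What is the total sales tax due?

€25.01

Desk lamp €79.05: furniture → 5.5% → €4.35
Area rug (5x8) €169.01: furniture → 5.5% → €9.30
Mechanical keyboard €194.43: electronics, €175.00 or more → 4.5% → €8.75
Smartwatch €115.88: electronics, under €175.00 → 2.25% → €2.61
Total tax = €4.35 + €9.30 + €8.75 + €2.61 = €25.01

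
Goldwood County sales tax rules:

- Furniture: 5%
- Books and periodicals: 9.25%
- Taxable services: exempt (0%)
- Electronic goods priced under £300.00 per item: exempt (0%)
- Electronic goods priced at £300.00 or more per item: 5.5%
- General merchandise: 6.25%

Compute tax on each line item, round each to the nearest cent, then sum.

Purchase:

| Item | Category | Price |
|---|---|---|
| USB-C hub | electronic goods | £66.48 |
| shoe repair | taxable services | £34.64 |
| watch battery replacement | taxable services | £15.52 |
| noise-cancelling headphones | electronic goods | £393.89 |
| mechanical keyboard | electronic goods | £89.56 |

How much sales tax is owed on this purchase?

USB-C hub £66.48: electronic goods, under £300.00 → 0% → £0.00
Shoe repair £34.64: taxable services → 0% → £0.00
Watch battery replacement £15.52: taxable services → 0% → £0.00
Noise-cancelling headphones £393.89: electronic goods, £300.00 or more → 5.5% → £21.66
Mechanical keyboard £89.56: electronic goods, under £300.00 → 0% → £0.00
Total tax = £21.66

£21.66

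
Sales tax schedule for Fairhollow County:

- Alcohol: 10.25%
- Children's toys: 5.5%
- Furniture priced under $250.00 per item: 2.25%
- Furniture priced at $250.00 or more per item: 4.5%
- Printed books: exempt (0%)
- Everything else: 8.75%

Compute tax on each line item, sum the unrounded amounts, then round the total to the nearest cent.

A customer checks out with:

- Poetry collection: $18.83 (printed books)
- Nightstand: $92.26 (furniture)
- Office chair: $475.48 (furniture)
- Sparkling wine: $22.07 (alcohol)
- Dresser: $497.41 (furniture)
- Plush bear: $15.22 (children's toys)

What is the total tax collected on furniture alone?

$45.86

Nightstand $92.26: furniture, under $250.00 → 2.25% → $2.07585
Office chair $475.48: furniture, $250.00 or more → 4.5% → $21.3966
Dresser $497.41: furniture, $250.00 or more → 4.5% → $22.38345
Tax on furniture: unrounded sum = $45.8559 → $45.86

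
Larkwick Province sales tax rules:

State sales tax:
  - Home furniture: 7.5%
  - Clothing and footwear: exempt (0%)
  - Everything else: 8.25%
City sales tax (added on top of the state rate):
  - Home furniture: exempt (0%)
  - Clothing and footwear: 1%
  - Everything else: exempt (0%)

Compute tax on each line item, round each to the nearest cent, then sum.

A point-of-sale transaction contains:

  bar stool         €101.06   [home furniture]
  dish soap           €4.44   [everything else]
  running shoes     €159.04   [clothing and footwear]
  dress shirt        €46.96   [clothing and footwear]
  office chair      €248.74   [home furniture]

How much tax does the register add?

€28.67

Bar stool €101.06: home furniture → 7.5% + 0% city = 7.5% → €7.58
Dish soap €4.44: everything else → 8.25% + 0% city = 8.25% → €0.37
Running shoes €159.04: clothing and footwear → 0% + 1% city = 1% → €1.59
Dress shirt €46.96: clothing and footwear → 0% + 1% city = 1% → €0.47
Office chair €248.74: home furniture → 7.5% + 0% city = 7.5% → €18.66
Total tax = €7.58 + €0.37 + €1.59 + €0.47 + €18.66 = €28.67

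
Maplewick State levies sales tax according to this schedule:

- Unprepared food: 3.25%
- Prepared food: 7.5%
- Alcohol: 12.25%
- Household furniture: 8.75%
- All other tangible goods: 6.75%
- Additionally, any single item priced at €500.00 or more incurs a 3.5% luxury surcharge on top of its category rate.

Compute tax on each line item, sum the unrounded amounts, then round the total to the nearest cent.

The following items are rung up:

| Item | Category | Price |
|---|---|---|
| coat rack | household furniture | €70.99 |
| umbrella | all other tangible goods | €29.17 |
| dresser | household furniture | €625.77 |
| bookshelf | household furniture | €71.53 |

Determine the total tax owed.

€91.10

Coat rack €70.99: household furniture → 8.75% → €6.211625
Umbrella €29.17: all other tangible goods → 6.75% → €1.968975
Dresser €625.77: household furniture → 8.75% + 3.5% surcharge = 12.25% → €76.656825
Bookshelf €71.53: household furniture → 8.75% → €6.258875
Unrounded tax sum = €91.0963 → €91.10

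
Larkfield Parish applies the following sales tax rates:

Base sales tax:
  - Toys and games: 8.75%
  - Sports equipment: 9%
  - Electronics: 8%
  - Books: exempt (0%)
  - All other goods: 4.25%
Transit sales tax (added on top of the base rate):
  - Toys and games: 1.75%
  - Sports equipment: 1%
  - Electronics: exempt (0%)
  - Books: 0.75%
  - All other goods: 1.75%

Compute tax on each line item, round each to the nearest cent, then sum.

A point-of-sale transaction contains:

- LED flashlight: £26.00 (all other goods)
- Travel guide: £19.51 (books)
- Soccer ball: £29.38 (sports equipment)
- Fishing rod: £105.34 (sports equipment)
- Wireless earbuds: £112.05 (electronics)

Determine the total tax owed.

£24.14

LED flashlight £26.00: all other goods → 4.25% + 1.75% transit = 6% → £1.56
Travel guide £19.51: books → 0% + 0.75% transit = 0.75% → £0.15
Soccer ball £29.38: sports equipment → 9% + 1% transit = 10% → £2.94
Fishing rod £105.34: sports equipment → 9% + 1% transit = 10% → £10.53
Wireless earbuds £112.05: electronics → 8% + 0% transit = 8% → £8.96
Total tax = £1.56 + £0.15 + £2.94 + £10.53 + £8.96 = £24.14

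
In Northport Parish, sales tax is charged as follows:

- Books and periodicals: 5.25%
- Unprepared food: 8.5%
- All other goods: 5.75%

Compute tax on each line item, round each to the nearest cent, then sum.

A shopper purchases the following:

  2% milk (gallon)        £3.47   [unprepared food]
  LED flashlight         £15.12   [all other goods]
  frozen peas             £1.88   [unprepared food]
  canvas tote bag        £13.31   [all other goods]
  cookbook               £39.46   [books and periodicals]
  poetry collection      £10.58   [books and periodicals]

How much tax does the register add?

2% milk (gallon) £3.47: unprepared food → 8.5% → £0.29
LED flashlight £15.12: all other goods → 5.75% → £0.87
Frozen peas £1.88: unprepared food → 8.5% → £0.16
Canvas tote bag £13.31: all other goods → 5.75% → £0.77
Cookbook £39.46: books and periodicals → 5.25% → £2.07
Poetry collection £10.58: books and periodicals → 5.25% → £0.56
Total tax = £0.29 + £0.87 + £0.16 + £0.77 + £2.07 + £0.56 = £4.72

£4.72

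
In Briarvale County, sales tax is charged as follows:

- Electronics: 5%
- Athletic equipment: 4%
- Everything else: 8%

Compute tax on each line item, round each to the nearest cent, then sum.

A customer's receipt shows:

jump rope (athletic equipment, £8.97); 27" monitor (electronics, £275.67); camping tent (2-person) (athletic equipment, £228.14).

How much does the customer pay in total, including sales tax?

£536.05

Jump rope £8.97: athletic equipment → 4% → £0.36
27" monitor £275.67: electronics → 5% → £13.78
Camping tent (2-person) £228.14: athletic equipment → 4% → £9.13
Subtotal = £512.78; tax = £23.27; total due = £536.05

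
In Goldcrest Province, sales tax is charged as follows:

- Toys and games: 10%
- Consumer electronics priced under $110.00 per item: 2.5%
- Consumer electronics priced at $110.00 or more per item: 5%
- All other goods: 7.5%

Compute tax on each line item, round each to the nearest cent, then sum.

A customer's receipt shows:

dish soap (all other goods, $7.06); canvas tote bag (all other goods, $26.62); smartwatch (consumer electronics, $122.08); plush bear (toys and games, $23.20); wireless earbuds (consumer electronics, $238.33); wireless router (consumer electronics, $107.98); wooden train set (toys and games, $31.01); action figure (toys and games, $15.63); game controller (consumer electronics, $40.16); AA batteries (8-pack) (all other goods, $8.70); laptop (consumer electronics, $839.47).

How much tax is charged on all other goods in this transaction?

Dish soap $7.06: all other goods → 7.5% → $0.53
Canvas tote bag $26.62: all other goods → 7.5% → $2.00
AA batteries (8-pack) $8.70: all other goods → 7.5% → $0.65
Tax on all other goods = $0.53 + $2.00 + $0.65 = $3.18

$3.18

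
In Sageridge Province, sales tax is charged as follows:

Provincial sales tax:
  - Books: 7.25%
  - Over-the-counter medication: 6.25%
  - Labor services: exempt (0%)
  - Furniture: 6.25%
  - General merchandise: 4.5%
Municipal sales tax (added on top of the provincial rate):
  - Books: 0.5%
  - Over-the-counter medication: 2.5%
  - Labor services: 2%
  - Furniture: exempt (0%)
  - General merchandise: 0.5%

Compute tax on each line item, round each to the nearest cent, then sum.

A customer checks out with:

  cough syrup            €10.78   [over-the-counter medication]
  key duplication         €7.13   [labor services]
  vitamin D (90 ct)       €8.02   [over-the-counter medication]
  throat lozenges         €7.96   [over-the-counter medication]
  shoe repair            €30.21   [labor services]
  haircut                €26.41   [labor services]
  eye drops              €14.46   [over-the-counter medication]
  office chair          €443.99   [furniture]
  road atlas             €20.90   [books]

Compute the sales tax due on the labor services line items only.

€1.27

Key duplication €7.13: labor services → 0% + 2% municipal = 2% → €0.14
Shoe repair €30.21: labor services → 0% + 2% municipal = 2% → €0.60
Haircut €26.41: labor services → 0% + 2% municipal = 2% → €0.53
Tax on labor services = €0.14 + €0.60 + €0.53 = €1.27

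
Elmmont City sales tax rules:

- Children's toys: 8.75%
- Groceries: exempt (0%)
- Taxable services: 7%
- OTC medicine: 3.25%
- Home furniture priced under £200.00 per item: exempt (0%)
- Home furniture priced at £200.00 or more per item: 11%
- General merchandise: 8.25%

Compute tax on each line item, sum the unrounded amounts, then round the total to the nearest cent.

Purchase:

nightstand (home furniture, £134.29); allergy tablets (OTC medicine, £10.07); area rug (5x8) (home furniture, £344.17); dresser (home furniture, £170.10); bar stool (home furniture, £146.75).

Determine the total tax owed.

Nightstand £134.29: home furniture, under £200.00 → 0% → £0.00
Allergy tablets £10.07: OTC medicine → 3.25% → £0.327275
Area rug (5x8) £344.17: home furniture, £200.00 or more → 11% → £37.8587
Dresser £170.10: home furniture, under £200.00 → 0% → £0.00
Bar stool £146.75: home furniture, under £200.00 → 0% → £0.00
Unrounded tax sum = £38.185975 → £38.19

£38.19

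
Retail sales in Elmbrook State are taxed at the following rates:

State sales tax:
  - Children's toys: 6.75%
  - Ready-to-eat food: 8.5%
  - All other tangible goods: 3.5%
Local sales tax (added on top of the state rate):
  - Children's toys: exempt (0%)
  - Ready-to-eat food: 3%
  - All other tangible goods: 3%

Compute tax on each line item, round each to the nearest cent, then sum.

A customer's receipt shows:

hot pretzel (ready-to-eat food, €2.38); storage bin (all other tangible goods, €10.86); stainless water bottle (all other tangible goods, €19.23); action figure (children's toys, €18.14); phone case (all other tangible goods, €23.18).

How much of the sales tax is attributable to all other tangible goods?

Storage bin €10.86: all other tangible goods → 3.5% + 3% local = 6.5% → €0.71
Stainless water bottle €19.23: all other tangible goods → 3.5% + 3% local = 6.5% → €1.25
Phone case €23.18: all other tangible goods → 3.5% + 3% local = 6.5% → €1.51
Tax on all other tangible goods = €0.71 + €1.25 + €1.51 = €3.47

€3.47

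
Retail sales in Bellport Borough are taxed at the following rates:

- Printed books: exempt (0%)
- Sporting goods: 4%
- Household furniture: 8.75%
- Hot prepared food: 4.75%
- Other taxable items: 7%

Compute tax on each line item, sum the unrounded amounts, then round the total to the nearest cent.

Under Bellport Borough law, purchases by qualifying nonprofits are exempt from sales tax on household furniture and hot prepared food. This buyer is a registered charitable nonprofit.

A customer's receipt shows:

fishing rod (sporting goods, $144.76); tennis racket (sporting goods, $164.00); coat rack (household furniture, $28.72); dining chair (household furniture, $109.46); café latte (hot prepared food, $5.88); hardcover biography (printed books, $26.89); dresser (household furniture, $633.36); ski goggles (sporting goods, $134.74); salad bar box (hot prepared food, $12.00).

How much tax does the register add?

Fishing rod $144.76: sporting goods → 4% → $5.7904
Tennis racket $164.00: sporting goods → 4% → $6.56
Coat rack $28.72: household furniture, buyer-exempt → 0% → $0.00
Dining chair $109.46: household furniture, buyer-exempt → 0% → $0.00
Café latte $5.88: hot prepared food, buyer-exempt → 0% → $0.00
Hardcover biography $26.89: printed books → 0% → $0.00
Dresser $633.36: household furniture, buyer-exempt → 0% → $0.00
Ski goggles $134.74: sporting goods → 4% → $5.3896
Salad bar box $12.00: hot prepared food, buyer-exempt → 0% → $0.00
Unrounded tax sum = $17.74 → $17.74

$17.74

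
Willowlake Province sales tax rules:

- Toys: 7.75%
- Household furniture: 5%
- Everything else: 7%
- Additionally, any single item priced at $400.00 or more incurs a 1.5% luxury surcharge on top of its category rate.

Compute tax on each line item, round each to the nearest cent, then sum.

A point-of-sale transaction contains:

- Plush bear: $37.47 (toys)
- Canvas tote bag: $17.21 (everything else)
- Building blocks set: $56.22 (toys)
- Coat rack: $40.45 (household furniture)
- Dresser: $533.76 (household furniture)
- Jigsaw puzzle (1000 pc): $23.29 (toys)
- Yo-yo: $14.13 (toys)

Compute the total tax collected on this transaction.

$48.07

Plush bear $37.47: toys → 7.75% → $2.90
Canvas tote bag $17.21: everything else → 7% → $1.20
Building blocks set $56.22: toys → 7.75% → $4.36
Coat rack $40.45: household furniture → 5% → $2.02
Dresser $533.76: household furniture → 5% + 1.5% surcharge = 6.5% → $34.69
Jigsaw puzzle (1000 pc) $23.29: toys → 7.75% → $1.80
Yo-yo $14.13: toys → 7.75% → $1.10
Total tax = $2.90 + $1.20 + $4.36 + $2.02 + $34.69 + $1.80 + $1.10 = $48.07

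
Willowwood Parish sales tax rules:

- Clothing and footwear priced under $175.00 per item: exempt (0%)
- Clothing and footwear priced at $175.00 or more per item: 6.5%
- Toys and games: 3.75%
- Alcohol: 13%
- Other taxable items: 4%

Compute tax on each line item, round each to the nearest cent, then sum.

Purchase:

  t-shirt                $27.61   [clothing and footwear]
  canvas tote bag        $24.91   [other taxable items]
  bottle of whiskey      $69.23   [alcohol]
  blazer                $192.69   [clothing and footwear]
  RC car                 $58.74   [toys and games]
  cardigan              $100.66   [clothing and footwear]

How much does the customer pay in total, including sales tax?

T-shirt $27.61: clothing and footwear, under $175.00 → 0% → $0.00
Canvas tote bag $24.91: other taxable items → 4% → $1.00
Bottle of whiskey $69.23: alcohol → 13% → $9.00
Blazer $192.69: clothing and footwear, $175.00 or more → 6.5% → $12.52
RC car $58.74: toys and games → 3.75% → $2.20
Cardigan $100.66: clothing and footwear, under $175.00 → 0% → $0.00
Subtotal = $473.84; tax = $24.72; total due = $498.56

$498.56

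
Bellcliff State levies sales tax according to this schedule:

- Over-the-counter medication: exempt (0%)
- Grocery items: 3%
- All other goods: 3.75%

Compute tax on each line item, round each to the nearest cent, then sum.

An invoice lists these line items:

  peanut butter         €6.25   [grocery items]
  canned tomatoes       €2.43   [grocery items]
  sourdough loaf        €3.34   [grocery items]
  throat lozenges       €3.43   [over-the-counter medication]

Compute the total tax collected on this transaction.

Peanut butter €6.25: grocery items → 3% → €0.19
Canned tomatoes €2.43: grocery items → 3% → €0.07
Sourdough loaf €3.34: grocery items → 3% → €0.10
Throat lozenges €3.43: over-the-counter medication → 0% → €0.00
Total tax = €0.19 + €0.07 + €0.10 = €0.36

€0.36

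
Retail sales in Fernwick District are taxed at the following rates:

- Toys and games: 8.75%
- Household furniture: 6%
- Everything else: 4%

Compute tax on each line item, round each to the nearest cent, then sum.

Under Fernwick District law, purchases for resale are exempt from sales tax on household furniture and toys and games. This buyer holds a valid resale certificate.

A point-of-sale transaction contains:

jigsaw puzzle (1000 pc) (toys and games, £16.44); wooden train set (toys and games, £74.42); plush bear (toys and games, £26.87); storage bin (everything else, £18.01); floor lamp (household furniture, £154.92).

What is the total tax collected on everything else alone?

Storage bin £18.01: everything else → 4% → £0.72
Tax on everything else = £0.72

£0.72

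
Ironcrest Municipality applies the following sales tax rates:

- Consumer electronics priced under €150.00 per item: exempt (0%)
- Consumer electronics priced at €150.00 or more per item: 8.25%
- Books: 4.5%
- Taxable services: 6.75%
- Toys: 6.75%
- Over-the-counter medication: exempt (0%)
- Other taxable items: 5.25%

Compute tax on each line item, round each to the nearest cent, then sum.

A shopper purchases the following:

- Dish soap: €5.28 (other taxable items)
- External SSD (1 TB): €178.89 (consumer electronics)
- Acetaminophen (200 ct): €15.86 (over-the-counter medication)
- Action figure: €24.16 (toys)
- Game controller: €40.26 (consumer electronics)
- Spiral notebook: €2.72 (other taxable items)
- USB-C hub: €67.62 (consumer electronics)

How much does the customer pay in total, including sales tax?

€351.60

Dish soap €5.28: other taxable items → 5.25% → €0.28
External SSD (1 TB) €178.89: consumer electronics, €150.00 or more → 8.25% → €14.76
Acetaminophen (200 ct) €15.86: over-the-counter medication → 0% → €0.00
Action figure €24.16: toys → 6.75% → €1.63
Game controller €40.26: consumer electronics, under €150.00 → 0% → €0.00
Spiral notebook €2.72: other taxable items → 5.25% → €0.14
USB-C hub €67.62: consumer electronics, under €150.00 → 0% → €0.00
Subtotal = €334.79; tax = €16.81; total due = €351.60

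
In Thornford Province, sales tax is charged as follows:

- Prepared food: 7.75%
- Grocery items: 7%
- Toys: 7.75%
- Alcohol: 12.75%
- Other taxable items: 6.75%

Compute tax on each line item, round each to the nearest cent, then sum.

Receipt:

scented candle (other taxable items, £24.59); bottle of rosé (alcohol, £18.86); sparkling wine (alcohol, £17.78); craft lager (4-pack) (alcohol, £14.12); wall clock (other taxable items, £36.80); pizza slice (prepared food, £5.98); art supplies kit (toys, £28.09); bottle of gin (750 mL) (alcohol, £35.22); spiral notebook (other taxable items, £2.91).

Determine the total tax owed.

Scented candle £24.59: other taxable items → 6.75% → £1.66
Bottle of rosé £18.86: alcohol → 12.75% → £2.40
Sparkling wine £17.78: alcohol → 12.75% → £2.27
Craft lager (4-pack) £14.12: alcohol → 12.75% → £1.80
Wall clock £36.80: other taxable items → 6.75% → £2.48
Pizza slice £5.98: prepared food → 7.75% → £0.46
Art supplies kit £28.09: toys → 7.75% → £2.18
Bottle of gin (750 mL) £35.22: alcohol → 12.75% → £4.49
Spiral notebook £2.91: other taxable items → 6.75% → £0.20
Total tax = £1.66 + £2.40 + £2.27 + £1.80 + £2.48 + £0.46 + £2.18 + £4.49 + £0.20 = £17.94

£17.94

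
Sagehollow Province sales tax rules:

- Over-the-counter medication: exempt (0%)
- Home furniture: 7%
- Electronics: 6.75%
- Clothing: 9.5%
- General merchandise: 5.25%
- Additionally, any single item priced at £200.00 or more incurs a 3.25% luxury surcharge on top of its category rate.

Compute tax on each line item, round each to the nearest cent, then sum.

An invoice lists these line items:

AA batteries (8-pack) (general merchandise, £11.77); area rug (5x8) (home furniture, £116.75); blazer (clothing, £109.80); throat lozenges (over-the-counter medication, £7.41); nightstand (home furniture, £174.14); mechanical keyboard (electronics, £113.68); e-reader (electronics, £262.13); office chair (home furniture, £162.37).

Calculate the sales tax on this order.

AA batteries (8-pack) £11.77: general merchandise → 5.25% → £0.62
Area rug (5x8) £116.75: home furniture → 7% → £8.17
Blazer £109.80: clothing → 9.5% → £10.43
Throat lozenges £7.41: over-the-counter medication → 0% → £0.00
Nightstand £174.14: home furniture → 7% → £12.19
Mechanical keyboard £113.68: electronics → 6.75% → £7.67
E-reader £262.13: electronics → 6.75% + 3.25% surcharge = 10% → £26.21
Office chair £162.37: home furniture → 7% → £11.37
Total tax = £0.62 + £8.17 + £10.43 + £12.19 + £7.67 + £26.21 + £11.37 = £76.66

£76.66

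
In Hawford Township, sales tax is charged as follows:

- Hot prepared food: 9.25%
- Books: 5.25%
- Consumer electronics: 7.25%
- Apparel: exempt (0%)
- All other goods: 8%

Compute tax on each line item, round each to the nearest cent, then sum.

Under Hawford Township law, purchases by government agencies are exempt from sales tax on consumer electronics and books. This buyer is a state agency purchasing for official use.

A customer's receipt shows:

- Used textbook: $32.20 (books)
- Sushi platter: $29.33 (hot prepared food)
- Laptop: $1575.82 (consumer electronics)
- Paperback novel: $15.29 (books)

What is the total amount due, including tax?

Used textbook $32.20: books, buyer-exempt → 0% → $0.00
Sushi platter $29.33: hot prepared food → 9.25% → $2.71
Laptop $1575.82: consumer electronics, buyer-exempt → 0% → $0.00
Paperback novel $15.29: books, buyer-exempt → 0% → $0.00
Subtotal = $1652.64; tax = $2.71; total due = $1655.35

$1655.35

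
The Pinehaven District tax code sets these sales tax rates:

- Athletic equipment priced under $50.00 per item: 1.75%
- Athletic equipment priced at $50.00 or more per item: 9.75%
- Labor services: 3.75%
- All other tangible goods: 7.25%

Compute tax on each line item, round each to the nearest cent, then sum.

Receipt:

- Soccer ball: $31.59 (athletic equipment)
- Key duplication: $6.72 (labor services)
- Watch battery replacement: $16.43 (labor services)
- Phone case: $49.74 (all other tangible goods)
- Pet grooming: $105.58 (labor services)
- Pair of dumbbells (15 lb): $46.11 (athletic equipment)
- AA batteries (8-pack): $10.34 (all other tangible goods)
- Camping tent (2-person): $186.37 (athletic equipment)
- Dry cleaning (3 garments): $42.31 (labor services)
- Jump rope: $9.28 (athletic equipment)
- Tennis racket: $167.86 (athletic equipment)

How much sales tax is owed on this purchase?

$46.84

Soccer ball $31.59: athletic equipment, under $50.00 → 1.75% → $0.55
Key duplication $6.72: labor services → 3.75% → $0.25
Watch battery replacement $16.43: labor services → 3.75% → $0.62
Phone case $49.74: all other tangible goods → 7.25% → $3.61
Pet grooming $105.58: labor services → 3.75% → $3.96
Pair of dumbbells (15 lb) $46.11: athletic equipment, under $50.00 → 1.75% → $0.81
AA batteries (8-pack) $10.34: all other tangible goods → 7.25% → $0.75
Camping tent (2-person) $186.37: athletic equipment, $50.00 or more → 9.75% → $18.17
Dry cleaning (3 garments) $42.31: labor services → 3.75% → $1.59
Jump rope $9.28: athletic equipment, under $50.00 → 1.75% → $0.16
Tennis racket $167.86: athletic equipment, $50.00 or more → 9.75% → $16.37
Total tax = $0.55 + $0.25 + $0.62 + $3.61 + $3.96 + $0.81 + $0.75 + $18.17 + $1.59 + $0.16 + $16.37 = $46.84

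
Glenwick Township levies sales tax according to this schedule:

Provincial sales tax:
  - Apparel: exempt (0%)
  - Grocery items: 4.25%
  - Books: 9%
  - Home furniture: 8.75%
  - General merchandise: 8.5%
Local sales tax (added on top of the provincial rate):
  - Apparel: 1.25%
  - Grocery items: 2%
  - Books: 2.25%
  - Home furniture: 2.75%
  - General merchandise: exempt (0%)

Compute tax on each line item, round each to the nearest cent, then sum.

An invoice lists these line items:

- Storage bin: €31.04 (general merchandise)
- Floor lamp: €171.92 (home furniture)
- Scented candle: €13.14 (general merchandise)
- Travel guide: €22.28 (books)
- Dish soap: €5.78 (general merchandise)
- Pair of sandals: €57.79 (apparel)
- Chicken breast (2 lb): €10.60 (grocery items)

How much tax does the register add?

€27.91

Storage bin €31.04: general merchandise → 8.5% + 0% local = 8.5% → €2.64
Floor lamp €171.92: home furniture → 8.75% + 2.75% local = 11.5% → €19.77
Scented candle €13.14: general merchandise → 8.5% + 0% local = 8.5% → €1.12
Travel guide €22.28: books → 9% + 2.25% local = 11.25% → €2.51
Dish soap €5.78: general merchandise → 8.5% + 0% local = 8.5% → €0.49
Pair of sandals €57.79: apparel → 0% + 1.25% local = 1.25% → €0.72
Chicken breast (2 lb) €10.60: grocery items → 4.25% + 2% local = 6.25% → €0.66
Total tax = €2.64 + €19.77 + €1.12 + €2.51 + €0.49 + €0.72 + €0.66 = €27.91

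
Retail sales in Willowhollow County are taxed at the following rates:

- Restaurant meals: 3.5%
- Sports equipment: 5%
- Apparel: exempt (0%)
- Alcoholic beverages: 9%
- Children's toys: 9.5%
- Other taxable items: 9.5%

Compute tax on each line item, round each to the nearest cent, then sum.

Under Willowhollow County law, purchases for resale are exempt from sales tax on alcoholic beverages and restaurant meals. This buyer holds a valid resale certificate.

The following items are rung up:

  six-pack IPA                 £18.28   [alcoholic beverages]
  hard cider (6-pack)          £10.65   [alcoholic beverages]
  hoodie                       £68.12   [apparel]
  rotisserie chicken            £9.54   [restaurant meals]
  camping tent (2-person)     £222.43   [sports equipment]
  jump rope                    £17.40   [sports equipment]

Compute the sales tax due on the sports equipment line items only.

Camping tent (2-person) £222.43: sports equipment → 5% → £11.12
Jump rope £17.40: sports equipment → 5% → £0.87
Tax on sports equipment = £11.12 + £0.87 = £11.99

£11.99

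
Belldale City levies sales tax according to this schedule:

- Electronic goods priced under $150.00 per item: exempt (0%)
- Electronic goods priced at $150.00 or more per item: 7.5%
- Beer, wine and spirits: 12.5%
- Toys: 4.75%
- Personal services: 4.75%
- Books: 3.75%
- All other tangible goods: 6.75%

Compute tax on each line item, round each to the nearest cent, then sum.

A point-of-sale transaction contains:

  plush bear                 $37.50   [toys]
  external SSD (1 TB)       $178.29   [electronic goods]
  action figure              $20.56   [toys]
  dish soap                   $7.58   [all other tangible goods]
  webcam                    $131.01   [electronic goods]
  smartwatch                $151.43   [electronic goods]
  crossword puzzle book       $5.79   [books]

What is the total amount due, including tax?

Plush bear $37.50: toys → 4.75% → $1.78
External SSD (1 TB) $178.29: electronic goods, $150.00 or more → 7.5% → $13.37
Action figure $20.56: toys → 4.75% → $0.98
Dish soap $7.58: all other tangible goods → 6.75% → $0.51
Webcam $131.01: electronic goods, under $150.00 → 0% → $0.00
Smartwatch $151.43: electronic goods, $150.00 or more → 7.5% → $11.36
Crossword puzzle book $5.79: books → 3.75% → $0.22
Subtotal = $532.16; tax = $28.22; total due = $560.38

$560.38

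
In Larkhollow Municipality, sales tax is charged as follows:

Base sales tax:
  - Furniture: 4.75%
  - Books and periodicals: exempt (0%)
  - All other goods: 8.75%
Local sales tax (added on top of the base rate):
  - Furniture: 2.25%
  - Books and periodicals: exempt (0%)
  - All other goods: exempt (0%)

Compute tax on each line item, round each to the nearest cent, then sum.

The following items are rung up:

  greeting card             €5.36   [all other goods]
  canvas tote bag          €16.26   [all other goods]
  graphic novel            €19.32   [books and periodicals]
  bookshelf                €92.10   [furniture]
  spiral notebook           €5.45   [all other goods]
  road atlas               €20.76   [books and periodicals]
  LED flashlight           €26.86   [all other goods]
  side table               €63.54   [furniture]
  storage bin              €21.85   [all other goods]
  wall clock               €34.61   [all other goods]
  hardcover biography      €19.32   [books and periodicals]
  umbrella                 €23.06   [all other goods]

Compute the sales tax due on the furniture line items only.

€10.90

Bookshelf €92.10: furniture → 4.75% + 2.25% local = 7% → €6.45
Side table €63.54: furniture → 4.75% + 2.25% local = 7% → €4.45
Tax on furniture = €6.45 + €4.45 = €10.90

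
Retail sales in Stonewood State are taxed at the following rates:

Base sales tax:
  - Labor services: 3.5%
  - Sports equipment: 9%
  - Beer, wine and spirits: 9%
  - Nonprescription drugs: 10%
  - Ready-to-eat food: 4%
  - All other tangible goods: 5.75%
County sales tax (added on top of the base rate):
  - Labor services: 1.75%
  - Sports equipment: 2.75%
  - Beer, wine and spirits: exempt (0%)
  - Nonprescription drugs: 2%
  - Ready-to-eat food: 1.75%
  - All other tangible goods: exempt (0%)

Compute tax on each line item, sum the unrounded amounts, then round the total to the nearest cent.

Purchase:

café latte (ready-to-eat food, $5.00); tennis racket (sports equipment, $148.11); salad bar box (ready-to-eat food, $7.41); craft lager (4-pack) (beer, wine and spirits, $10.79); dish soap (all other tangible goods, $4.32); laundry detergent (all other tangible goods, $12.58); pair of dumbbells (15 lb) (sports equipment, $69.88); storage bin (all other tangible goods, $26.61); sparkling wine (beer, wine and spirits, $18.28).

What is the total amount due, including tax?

$334.43

Café latte $5.00: ready-to-eat food → 4% + 1.75% county = 5.75% → $0.2875
Tennis racket $148.11: sports equipment → 9% + 2.75% county = 11.75% → $17.402925
Salad bar box $7.41: ready-to-eat food → 4% + 1.75% county = 5.75% → $0.426075
Craft lager (4-pack) $10.79: beer, wine and spirits → 9% + 0% county = 9% → $0.9711
Dish soap $4.32: all other tangible goods → 5.75% + 0% county = 5.75% → $0.2484
Laundry detergent $12.58: all other tangible goods → 5.75% + 0% county = 5.75% → $0.72335
Pair of dumbbells (15 lb) $69.88: sports equipment → 9% + 2.75% county = 11.75% → $8.2109
Storage bin $26.61: all other tangible goods → 5.75% + 0% county = 5.75% → $1.530075
Sparkling wine $18.28: beer, wine and spirits → 9% + 0% county = 9% → $1.6452
Subtotal = $302.98; unrounded tax = $31.445525 → $31.45; total due = $334.43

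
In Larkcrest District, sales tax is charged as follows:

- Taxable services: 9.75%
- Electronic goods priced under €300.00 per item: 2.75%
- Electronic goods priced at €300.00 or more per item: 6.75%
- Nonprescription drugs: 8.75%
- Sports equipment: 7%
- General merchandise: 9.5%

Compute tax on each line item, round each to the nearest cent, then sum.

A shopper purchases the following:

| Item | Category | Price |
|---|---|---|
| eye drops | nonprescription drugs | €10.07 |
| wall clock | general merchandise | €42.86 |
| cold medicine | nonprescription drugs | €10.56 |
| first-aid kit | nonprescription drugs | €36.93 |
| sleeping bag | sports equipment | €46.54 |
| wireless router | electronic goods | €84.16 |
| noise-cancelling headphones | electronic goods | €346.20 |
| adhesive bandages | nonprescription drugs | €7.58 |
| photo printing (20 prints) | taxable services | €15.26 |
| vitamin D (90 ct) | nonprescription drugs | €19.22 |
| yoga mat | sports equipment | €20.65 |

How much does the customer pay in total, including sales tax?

€683.35

Eye drops €10.07: nonprescription drugs → 8.75% → €0.88
Wall clock €42.86: general merchandise → 9.5% → €4.07
Cold medicine €10.56: nonprescription drugs → 8.75% → €0.92
First-aid kit €36.93: nonprescription drugs → 8.75% → €3.23
Sleeping bag €46.54: sports equipment → 7% → €3.26
Wireless router €84.16: electronic goods, under €300.00 → 2.75% → €2.31
Noise-cancelling headphones €346.20: electronic goods, €300.00 or more → 6.75% → €23.37
Adhesive bandages €7.58: nonprescription drugs → 8.75% → €0.66
Photo printing (20 prints) €15.26: taxable services → 9.75% → €1.49
Vitamin D (90 ct) €19.22: nonprescription drugs → 8.75% → €1.68
Yoga mat €20.65: sports equipment → 7% → €1.45
Subtotal = €640.03; tax = €43.32; total due = €683.35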